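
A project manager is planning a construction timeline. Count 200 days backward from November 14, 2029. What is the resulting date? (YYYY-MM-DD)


Start: 2029-11-14
Subtracting 200 days
Days already passed in November: 14
After going back through November: 186 more days to subtract
October 2029: 31 days, 155 remaining
September 2029: 30 days, 125 remaining
August 2029: 31 days, 94 remaining
July 2029: 31 days, 63 remaining
Result: 2029-04-28

2029-04-28


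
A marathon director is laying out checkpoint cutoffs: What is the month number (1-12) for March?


Calendar month order:
2. February
3. March <--
4. April
March is month number 3

3


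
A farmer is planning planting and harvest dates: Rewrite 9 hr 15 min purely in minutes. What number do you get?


Hours: 9
Extra minutes: 15
Minutes per hour: 60
Hours to minutes: 9 x 60 = 540
Total: 540 + 15 = 555

555


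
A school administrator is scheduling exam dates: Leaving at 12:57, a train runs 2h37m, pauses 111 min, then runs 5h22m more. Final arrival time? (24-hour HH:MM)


Depart: 12:57
Leg 1: +157 min -> 15:34
Layover: +111 min -> 17:25
Leg 2: +322 min -> 22:47
Total travel: 590 minutes = 9h 50m
Arrival: 22:47

22:47


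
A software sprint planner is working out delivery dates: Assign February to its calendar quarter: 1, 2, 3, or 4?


Month: February (month 2)
Q1: January-March (months 1-3)
Q2: April-June (months 4-6)
Q3: July-September (months 7-9)
Q4: October-December (months 10-12)
Month 2 falls in Q1

1


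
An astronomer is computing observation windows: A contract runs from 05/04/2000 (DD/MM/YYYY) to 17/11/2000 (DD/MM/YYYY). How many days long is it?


Start date: 2000-04-05
End date: 2000-11-17
Apr 2000: +26 days
May 2000: +31 days
Jun 2000: +30 days
... (5 more months)
Total: 226 days

226


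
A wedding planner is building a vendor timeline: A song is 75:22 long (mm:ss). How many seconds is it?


Minutes: 75
Extra seconds: 22
Seconds per minute: 60
Minutes to seconds: 75 x 60 = 4500
Total: 4500 + 22 = 4522

4522


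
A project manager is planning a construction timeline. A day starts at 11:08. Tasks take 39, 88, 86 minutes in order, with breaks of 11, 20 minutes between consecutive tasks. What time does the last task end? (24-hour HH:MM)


Start: 11:08 = 668 min from midnight
  after task 1 (39 min): 11:47
  after break (11 min): 11:58
  after task 2 (88 min): 13:26
  after break (20 min): 13:46
  after task 3 (86 min): 15:12
Total elapsed: 244 minutes
End time: 15:12

15:12


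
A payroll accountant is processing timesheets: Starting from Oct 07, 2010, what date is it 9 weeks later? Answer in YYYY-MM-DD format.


Start: 2010-10-07
Weeks to add: 9
Convert to days: 9 x 7 = 63 days
Add 63 days to 2010-10-07
Result: 2010-12-09

2010-12-09


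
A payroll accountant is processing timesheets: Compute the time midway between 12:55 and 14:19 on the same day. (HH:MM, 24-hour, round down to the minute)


Start time: 12:55 = 775 minutes from midnight
End time: 14:19 = 859 minutes from midnight
Sum: 775 + 859 = 1634
Midpoint: 1634 / 2 = 817 minutes
Convert: 817 / 60 = 13 hours, 37 minutes
Result: 13:37

13:37


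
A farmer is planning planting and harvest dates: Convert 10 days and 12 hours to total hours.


Days: 10
Extra hours: 12
Hours per day: 24
Days to hours: 10 x 24 = 240
Total: 240 + 12 = 252

252


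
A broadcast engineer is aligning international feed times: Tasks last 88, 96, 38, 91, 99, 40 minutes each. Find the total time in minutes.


Durations: 88, 96, 38, 91, 99, 40
Running sum: 88
+ 96 = 184
+ 38 = 222
+ 91 = 313
+ 99 = 412
+ 40 = 452
Total duration: 452 minutes
That is 7 hours and 32 minutes

452


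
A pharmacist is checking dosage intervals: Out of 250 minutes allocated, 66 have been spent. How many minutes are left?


Total budget: 250 minutes
Time used: 66 minutes
Remaining: 250 - 66 = 184 minutes
Percent used: 26.4%
Percent remaining: 73.6%

184


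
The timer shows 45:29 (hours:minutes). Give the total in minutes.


Hours: 45
Minutes: 29
Convert hours to minutes: 45 x 60 = 2700
Add remaining minutes: 2700 + 29 = 2729

2729


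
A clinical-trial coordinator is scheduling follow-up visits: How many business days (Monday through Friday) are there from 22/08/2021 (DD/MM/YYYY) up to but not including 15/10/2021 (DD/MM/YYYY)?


Start: 2021-08-22 (Sunday)
End (exclusive): 2021-10-15 (Friday)
Total calendar days: 54
Full weeks: 54 // 7 = 7 -> 35 weekdays
Remaining 5 days starting on Sunday:
  Sun(-), Mon(w), Tue(w), Wed(w), Thu(w) -> 4 weekdays
Total business days: 35 + 4 = 39

39


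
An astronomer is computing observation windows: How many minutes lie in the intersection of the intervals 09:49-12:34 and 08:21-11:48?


Interval A: [589, 754] minutes from midnight
Interval B: [501, 708] minutes from midnight
Overlap start = max(589, 501) = 589
Overlap end = min(754, 708) = 708
Overlap = 708 - 589 = 119 minutes

119


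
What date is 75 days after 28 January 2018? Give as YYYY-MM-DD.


Start: 2018-01-28
Adding 75 days
Days remaining in January: 3
After January: 72 days still to add
February 2018: 28 days, 44 remaining
March 2018: 31 days, 13 remaining
April 2018 has 30 days, need 13
Result: 2018-04-13

2018-04-13


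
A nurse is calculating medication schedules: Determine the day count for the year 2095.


Year: 2095
Check leap year rules:
Divisible by 4? No
2095 is not a leap year
Days: 365

365


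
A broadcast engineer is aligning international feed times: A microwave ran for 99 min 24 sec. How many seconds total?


Minutes: 99
Extra seconds: 24
Seconds per minute: 60
Minutes to seconds: 99 x 60 = 5940
Total: 5940 + 24 = 5964

5964


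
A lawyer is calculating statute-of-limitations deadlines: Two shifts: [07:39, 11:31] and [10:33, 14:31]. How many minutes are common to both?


Interval A: [459, 691] minutes from midnight
Interval B: [633, 871] minutes from midnight
Overlap start = max(459, 633) = 633
Overlap end = min(691, 871) = 691
Overlap = 691 - 633 = 58 minutes

58


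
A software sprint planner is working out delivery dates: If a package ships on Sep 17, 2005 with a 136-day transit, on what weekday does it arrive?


Start: 2005-09-17 (Saturday)
Step 1 - find target date: add 136 days
  2005-09-17 + 136 days = 2006-01-31
Step 2 - day of week:
  136 mod 7 = 3
  Saturday + 3 days -> Tuesday
Result: Tuesday (2006-01-31)

Tuesday


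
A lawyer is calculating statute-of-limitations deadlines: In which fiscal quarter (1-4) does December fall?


Month: December (month 12)
Q1: January-March (months 1-3)
Q2: April-June (months 4-6)
Q3: July-September (months 7-9)
Q4: October-December (months 10-12)
Month 12 falls in Q4

4


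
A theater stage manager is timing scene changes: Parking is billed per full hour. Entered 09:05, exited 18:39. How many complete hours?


Start: 09:05
End: 18:39
Hour difference: 18 - 9 = 9 hours
Minute difference: 39 - 5 = 34 minutes
Total minutes: 574
Complete hours: 574 / 60 = 9 (remainder 34)

9


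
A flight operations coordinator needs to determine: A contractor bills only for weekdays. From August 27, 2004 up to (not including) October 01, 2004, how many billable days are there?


Start: 2004-08-27 (Friday)
End (exclusive): 2004-10-01 (Friday)
Total calendar days: 35
Full weeks: 35 // 7 = 5 -> 25 weekdays
Remaining 0 days starting on Friday:
Total business days: 25 + 0 = 25

25


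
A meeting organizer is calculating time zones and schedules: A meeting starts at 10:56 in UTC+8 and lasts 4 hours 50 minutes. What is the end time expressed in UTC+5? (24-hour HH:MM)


Start: 10:56 in UTC+8
Step 1 - add duration:
  minutes: 56 + 50 = 106 (carry 1h)
  hours: 10 + 4 + 1 = 15
  end in UTC+8: 15:46
Step 2 - convert UTC+8 -> UTC+5:
  offset difference: 5 - (8) = -3 hours
  15 + (-3) = 12 -> mod 24 = 12
Result: 12:46 in UTC+5

12:46


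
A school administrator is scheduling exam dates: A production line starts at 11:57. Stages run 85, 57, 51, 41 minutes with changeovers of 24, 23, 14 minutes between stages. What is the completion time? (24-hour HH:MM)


Start: 11:57 = 717 min from midnight
  after task 1 (85 min): 13:22
  after break (24 min): 13:46
  after task 2 (57 min): 14:43
  after break (23 min): 15:06
  after task 3 (51 min): 15:57
  after break (14 min): 16:11
  after task 4 (41 min): 16:52
Total elapsed: 295 minutes
End time: 16:52

16:52


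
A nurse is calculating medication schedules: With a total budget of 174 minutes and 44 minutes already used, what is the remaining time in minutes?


Total budget: 174 minutes
Time used: 44 minutes
Remaining: 174 - 44 = 130 minutes
Percent used: 25.3%
Percent remaining: 74.7%

130


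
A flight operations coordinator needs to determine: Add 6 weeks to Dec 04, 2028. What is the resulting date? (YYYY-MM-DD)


Start: 2028-12-04
Weeks to add: 6
Convert to days: 6 x 7 = 42 days
Add 42 days to 2028-12-04
Result: 2029-01-15

2029-01-15


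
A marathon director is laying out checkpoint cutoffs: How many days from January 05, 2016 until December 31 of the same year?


Start: January 05, 2016
End: December 31, 2016
Days left in January: 26
February: 29
March: 31
April: 30
May: 31
... plus remaining months
Sum of remaining months: 335
Total: 26 + 335 = 361

361


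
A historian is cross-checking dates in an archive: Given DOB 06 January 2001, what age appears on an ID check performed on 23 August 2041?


Birth: 2001-01-06
Reference: 2041-08-23
Year difference: 2041 - 2001 = 40
Has birthday (01-06) occurred by 08-23? Yes
Age in full years: 40

40


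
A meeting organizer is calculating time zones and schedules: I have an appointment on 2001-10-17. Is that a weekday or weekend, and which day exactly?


Date: 2001-10-17
January 1, 2001 is a Monday
Day of year: 290
Offset from Jan 1: 289 days
289 mod 7 = 2
Result: Wednesday

Wednesday


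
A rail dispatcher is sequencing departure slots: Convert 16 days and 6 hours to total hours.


Days: 16
Extra hours: 6
Hours per day: 24
Days to hours: 16 x 24 = 384
Total: 384 + 6 = 390

390


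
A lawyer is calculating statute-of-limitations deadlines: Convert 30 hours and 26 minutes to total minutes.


Hours: 30
Minutes: 26
Convert hours to minutes: 30 x 60 = 1800
Add remaining minutes: 1800 + 26 = 1826

1826


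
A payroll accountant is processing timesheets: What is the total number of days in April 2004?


Month: April
Year: 2004
April is a 30-day month
Total: 30 days

30


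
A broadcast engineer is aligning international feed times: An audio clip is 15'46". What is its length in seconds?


Minutes: 15
Seconds: 46
Convert minutes to seconds: 15 x 60 = 900
Add remaining seconds: 900 + 46 = 946

946


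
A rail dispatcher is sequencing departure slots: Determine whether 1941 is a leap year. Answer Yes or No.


Year: 1941
Divisible by 4? 1941 / 4 = 485.25 -> No
Not divisible by 4, so NOT a leap year

No


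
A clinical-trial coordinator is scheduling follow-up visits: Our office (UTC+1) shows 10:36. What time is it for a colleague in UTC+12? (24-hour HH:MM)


Local time: 10:36 at UTC+1 (offset 1h)
Target zone: UTC+12 (offset 12h)
Difference: 12 - (1) = 11 hours
Calculation: 10 + (11) = 21
Result: 21:36

21:36


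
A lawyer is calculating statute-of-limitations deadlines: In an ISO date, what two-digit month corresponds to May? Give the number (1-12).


Calendar month order:
4. April
5. May <--
6. June
May is month number 5

5


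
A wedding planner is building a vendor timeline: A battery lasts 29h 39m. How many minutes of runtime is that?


Hours: 29
Extra minutes: 39
Minutes per hour: 60
Hours to minutes: 29 x 60 = 1740
Total: 1740 + 39 = 1779

1779


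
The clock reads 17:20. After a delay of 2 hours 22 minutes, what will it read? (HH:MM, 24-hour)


Start time: 17:20
Adding: 2 hours 22 minutes
Minutes: 20 + 22 = 42
Hours: 17 + 2 + 0 = 19
Result: 19:42

19:42


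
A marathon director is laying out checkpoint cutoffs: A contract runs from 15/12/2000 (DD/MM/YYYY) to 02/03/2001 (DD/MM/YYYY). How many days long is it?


Start date: 2000-12-15
End date: 2001-03-02
Dec 2000: +17 days
Jan 2001: +31 days
Feb 2001: +28 days
Mar 2001: +1 days
Total: 77 days

77


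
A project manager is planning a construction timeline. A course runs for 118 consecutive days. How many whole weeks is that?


Total days: 118
Days per week: 7
Division: 118 / 7 = 16 remainder 6
Complete weeks: 16
Remaining days: 6

16


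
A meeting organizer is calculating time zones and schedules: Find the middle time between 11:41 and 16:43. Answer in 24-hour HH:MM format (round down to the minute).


Start time: 11:41 = 701 minutes from midnight
End time: 16:43 = 1003 minutes from midnight
Sum: 701 + 1003 = 1704
Midpoint: 1704 / 2 = 852 minutes
Convert: 852 / 60 = 14 hours, 12 minutes
Result: 14:12

14:12


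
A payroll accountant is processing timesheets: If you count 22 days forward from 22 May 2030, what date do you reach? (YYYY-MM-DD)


Start: 2030-05-22
Adding 22 days
Days remaining in May: 9
After May: 13 days still to add
June 2030 has 30 days, need 13
Result: 2030-06-13

2030-06-13


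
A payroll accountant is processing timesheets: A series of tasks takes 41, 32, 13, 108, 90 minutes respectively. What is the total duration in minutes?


Durations: 41, 32, 13, 108, 90
Running sum: 41
+ 32 = 73
+ 13 = 86
+ 108 = 194
+ 90 = 284
Total duration: 284 minutes
That is 4 hours and 44 minutes

284


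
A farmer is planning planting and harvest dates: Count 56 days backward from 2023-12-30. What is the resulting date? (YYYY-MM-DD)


Start: 2023-12-30
Subtracting 56 days
Days already passed in December: 30
After going back through December: 26 more days to subtract
November 2023 has 30 days, need 26
Result: 2023-11-04

2023-11-04


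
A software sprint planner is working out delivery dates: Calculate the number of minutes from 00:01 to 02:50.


Start time: 00:01 = 1 minutes from midnight
End time: 02:50 = 170 minutes from midnight
Difference: 170 - 1 = 169 minutes
That is 2 hours and 49 minutes

169


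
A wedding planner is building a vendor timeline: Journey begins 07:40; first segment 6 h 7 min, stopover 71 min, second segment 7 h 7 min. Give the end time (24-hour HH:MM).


Depart: 07:40
Leg 1: +367 min -> 13:47
Layover: +71 min -> 14:58
Leg 2: +427 min -> 22:05
Total travel: 865 minutes = 14h 25m
Arrival: 22:05

22:05


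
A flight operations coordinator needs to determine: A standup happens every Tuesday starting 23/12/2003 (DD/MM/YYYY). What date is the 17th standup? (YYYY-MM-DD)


First occurrence: 2003-12-23 (occurrence 1)
Each occurrence is 7 days after the previous.
Occurrence 17 is 16 weeks after the first.
16 weeks = 112 days
2003-12-23 + 112 days = 2004-04-13

2004-04-13


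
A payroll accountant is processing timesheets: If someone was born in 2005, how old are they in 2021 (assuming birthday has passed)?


Birth year: 2005
Current year: 2021
Age = current year - birth year
Age = 2021 - 2005 = 16

16


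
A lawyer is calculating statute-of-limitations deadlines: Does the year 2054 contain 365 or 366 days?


Year: 2054
Check leap year rules:
Divisible by 4? No
2054 is not a leap year
Days: 365

365


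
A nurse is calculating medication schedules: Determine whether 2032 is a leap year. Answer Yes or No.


Year: 2032
Divisible by 4? 2032 / 4 = 508.0 -> Yes
Divisible by 100? 2032 / 100 = 20.32 -> No
Divisible by 4 but not 100, so it IS a leap year

Yes


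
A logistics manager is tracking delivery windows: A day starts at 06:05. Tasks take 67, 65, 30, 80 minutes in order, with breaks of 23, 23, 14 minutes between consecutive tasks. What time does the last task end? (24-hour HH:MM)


Start: 06:05 = 365 min from midnight
  after task 1 (67 min): 07:12
  after break (23 min): 07:35
  after task 2 (65 min): 08:40
  after break (23 min): 09:03
  after task 3 (30 min): 09:33
  after break (14 min): 09:47
  after task 4 (80 min): 11:07
Total elapsed: 302 minutes
End time: 11:07

11:07


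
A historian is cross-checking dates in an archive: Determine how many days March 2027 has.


Month: March
Year: 2027
March is a 31-day month
Total: 31 days

31


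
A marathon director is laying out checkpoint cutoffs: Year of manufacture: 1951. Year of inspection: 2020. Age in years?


Birth year: 1951
Current year: 2020
Age = current year - birth year
Age = 2020 - 1951 = 69

69


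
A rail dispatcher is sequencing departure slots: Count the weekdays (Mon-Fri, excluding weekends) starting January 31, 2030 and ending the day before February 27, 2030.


Start: 2030-01-31 (Thursday)
End (exclusive): 2030-02-27 (Wednesday)
Total calendar days: 27
Full weeks: 27 // 7 = 3 -> 15 weekdays
Remaining 6 days starting on Thursday:
  Thu(w), Fri(w), Sat(-), Sun(-), Mon(w), Tue(w) -> 4 weekdays
Total business days: 15 + 4 = 19

19


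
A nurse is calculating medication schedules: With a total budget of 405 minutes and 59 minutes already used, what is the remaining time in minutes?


Total budget: 405 minutes
Time used: 59 minutes
Remaining: 405 - 59 = 346 minutes
Percent used: 14.6%
Percent remaining: 85.4%

346


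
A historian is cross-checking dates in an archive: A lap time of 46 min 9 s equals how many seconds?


Minutes: 46
Seconds: 9
Convert minutes to seconds: 46 x 60 = 2760
Add remaining seconds: 2760 + 9 = 2769

2769


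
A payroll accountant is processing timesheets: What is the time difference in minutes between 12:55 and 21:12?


Start time: 12:55 = 775 minutes from midnight
End time: 21:12 = 1272 minutes from midnight
Difference: 1272 - 775 = 497 minutes
That is 8 hours and 17 minutes

497


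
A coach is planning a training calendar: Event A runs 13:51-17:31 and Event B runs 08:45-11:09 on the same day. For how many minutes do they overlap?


Interval A: [831, 1051] minutes from midnight
Interval B: [525, 669] minutes from midnight
Overlap start = max(831, 525) = 831
Overlap end = min(1051, 669) = 669
End <= start, so the intervals do not overlap: 0 minutes

0


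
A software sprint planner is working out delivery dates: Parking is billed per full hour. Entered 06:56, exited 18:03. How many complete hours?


Start: 06:56
End: 18:03
Hour difference: 18 - 6 = 12 hours
Minute difference: 3 - 56 = -53 minutes
Total minutes: 667
Complete hours: 667 / 60 = 11 (remainder 7)

11


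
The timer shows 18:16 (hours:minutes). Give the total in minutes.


Hours: 18
Minutes: 16
Convert hours to minutes: 18 x 60 = 1080
Add remaining minutes: 1080 + 16 = 1096

1096


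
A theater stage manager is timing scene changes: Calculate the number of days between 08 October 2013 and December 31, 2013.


Start: October 08, 2013
End: December 31, 2013
Days left in October: 23
November: 30
December: 31
Sum of remaining months: 61
Total: 23 + 61 = 84

84


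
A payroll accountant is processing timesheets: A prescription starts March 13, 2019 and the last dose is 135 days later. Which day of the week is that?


Start: 2019-03-13 (Wednesday)
Step 1 - find target date: add 135 days
  2019-03-13 + 135 days = 2019-07-26
Step 2 - day of week:
  135 mod 7 = 2
  Wednesday + 2 days -> Friday
Result: Friday (2019-07-26)

Friday


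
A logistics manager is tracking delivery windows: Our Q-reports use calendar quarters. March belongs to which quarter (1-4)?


Month: March (month 3)
Q1: January-March (months 1-3)
Q2: April-June (months 4-6)
Q3: July-September (months 7-9)
Q4: October-December (months 10-12)
Month 3 falls in Q1

1


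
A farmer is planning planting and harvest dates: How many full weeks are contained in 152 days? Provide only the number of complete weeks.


Total days: 152
Days per week: 7
Division: 152 / 7 = 21 remainder 5
Complete weeks: 21
Remaining days: 5

21


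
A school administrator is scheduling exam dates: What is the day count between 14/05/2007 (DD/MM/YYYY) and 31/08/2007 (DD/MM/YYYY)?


Start date: 2007-05-14
End date: 2007-08-31
May 2007: +18 days
Jun 2007: +30 days
Jul 2007: +31 days
Aug 2007: +30 days
Total: 109 days

109


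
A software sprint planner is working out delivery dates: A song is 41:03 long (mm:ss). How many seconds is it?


Minutes: 41
Extra seconds: 3
Seconds per minute: 60
Minutes to seconds: 41 x 60 = 2460
Total: 2460 + 3 = 2463

2463


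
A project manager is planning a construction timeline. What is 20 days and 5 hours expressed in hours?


Days: 20
Extra hours: 5
Hours per day: 24
Days to hours: 20 x 24 = 480
Total: 480 + 5 = 485

485


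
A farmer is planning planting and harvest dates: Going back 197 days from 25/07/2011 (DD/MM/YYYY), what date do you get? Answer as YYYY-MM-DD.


Start: 2011-07-25
Subtracting 197 days
Days already passed in July: 25
After going back through July: 172 more days to subtract
June 2011: 30 days, 142 remaining
May 2011: 31 days, 111 remaining
April 2011: 30 days, 81 remaining
March 2011: 31 days, 50 remaining
Result: 2011-01-09

2011-01-09


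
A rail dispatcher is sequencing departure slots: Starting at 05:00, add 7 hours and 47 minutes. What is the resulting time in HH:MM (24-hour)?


Start time: 05:00
Adding: 7 hours 47 minutes
Minutes: 0 + 47 = 47
Hours: 5 + 7 + 0 = 12
Result: 12:47

12:47


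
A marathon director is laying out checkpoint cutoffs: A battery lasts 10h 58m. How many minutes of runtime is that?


Hours: 10
Extra minutes: 58
Minutes per hour: 60
Hours to minutes: 10 x 60 = 600
Total: 600 + 58 = 658

658


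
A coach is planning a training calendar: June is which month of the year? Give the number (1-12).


Calendar month order:
5. May
6. June <--
7. July
June is month number 6

6


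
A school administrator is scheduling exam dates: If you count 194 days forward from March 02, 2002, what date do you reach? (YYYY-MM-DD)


Start: 2002-03-02
Adding 194 days
Days remaining in March: 29
After March: 165 days still to add
April 2002: 30 days, 135 remaining
May 2002: 31 days, 104 remaining
June 2002: 30 days, 74 remaining
July 2002: 31 days, 43 remaining
Result: 2002-09-12

2002-09-12


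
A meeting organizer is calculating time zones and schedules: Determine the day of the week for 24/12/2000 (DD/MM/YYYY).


Date: 2000-12-24
January 1, 2000 is a Saturday
Day of year: 359
Offset from Jan 1: 358 days
358 mod 7 = 1
Result: Sunday

Sunday


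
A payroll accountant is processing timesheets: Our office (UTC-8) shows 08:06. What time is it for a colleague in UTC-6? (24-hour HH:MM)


Local time: 08:06 at UTC-8 (offset -8h)
Target zone: UTC-6 (offset -6h)
Difference: -6 - (-8) = 2 hours
Calculation: 8 + (2) = 10
Result: 10:06

10:06


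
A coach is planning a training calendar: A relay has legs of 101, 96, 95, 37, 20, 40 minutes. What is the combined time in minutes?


Durations: 101, 96, 95, 37, 20, 40
Running sum: 101
+ 96 = 197
+ 95 = 292
+ 37 = 329
+ 20 = 349
+ 40 = 389
Total duration: 389 minutes
That is 6 hours and 29 minutes

389


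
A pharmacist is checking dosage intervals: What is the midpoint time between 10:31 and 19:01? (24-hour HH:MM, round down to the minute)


Start time: 10:31 = 631 minutes from midnight
End time: 19:01 = 1141 minutes from midnight
Sum: 631 + 1141 = 1772
Midpoint: 1772 / 2 = 886 minutes
Convert: 886 / 60 = 14 hours, 46 minutes
Result: 14:46

14:46


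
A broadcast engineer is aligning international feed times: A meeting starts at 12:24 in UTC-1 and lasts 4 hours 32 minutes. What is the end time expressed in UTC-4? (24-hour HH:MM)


Start: 12:24 in UTC-1
Step 1 - add duration:
  minutes: 24 + 32 = 56
  hours: 12 + 4 + 0 = 16
  end in UTC-1: 16:56
Step 2 - convert UTC-1 -> UTC-4:
  offset difference: -4 - (-1) = -3 hours
  16 + (-3) = 13 -> mod 24 = 13
Result: 13:56 in UTC-4

13:56


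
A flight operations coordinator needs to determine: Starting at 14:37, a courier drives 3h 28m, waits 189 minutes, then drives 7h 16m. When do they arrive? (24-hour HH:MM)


Depart: 14:37
Leg 1: +208 min -> 18:05
Layover: +189 min -> 21:14
Leg 2: +436 min -> 04:30
Total travel: 833 minutes = 13h 53m
Arrival: 04:30

04:30


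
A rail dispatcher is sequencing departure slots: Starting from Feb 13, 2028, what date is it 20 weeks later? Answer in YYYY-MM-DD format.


Start: 2028-02-13
Weeks to add: 20
Convert to days: 20 x 7 = 140 days
Add 140 days to 2028-02-13
Result: 2028-07-02

2028-07-02


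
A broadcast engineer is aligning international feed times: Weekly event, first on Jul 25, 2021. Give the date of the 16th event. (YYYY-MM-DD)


First occurrence: 2021-07-25 (occurrence 1)
Each occurrence is 7 days after the previous.
Occurrence 16 is 15 weeks after the first.
15 weeks = 105 days
2021-07-25 + 105 days = 2021-11-07

2021-11-07


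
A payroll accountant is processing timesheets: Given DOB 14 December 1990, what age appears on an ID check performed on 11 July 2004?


Birth: 1990-12-14
Reference: 2004-07-11
Year difference: 2004 - 1990 = 14
Has birthday (12-14) occurred by 07-11? No
Birthday not yet reached this year -> subtract 1
Age in full years: 13

13


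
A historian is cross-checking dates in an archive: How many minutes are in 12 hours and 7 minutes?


Hours: 12
Minutes: 7
Convert hours to minutes: 12 x 60 = 720
Add remaining minutes: 720 + 7 = 727

727


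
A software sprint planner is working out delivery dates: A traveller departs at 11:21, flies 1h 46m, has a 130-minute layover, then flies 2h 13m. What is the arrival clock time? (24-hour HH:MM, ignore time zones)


Depart: 11:21
Leg 1: +106 min -> 13:07
Layover: +130 min -> 15:17
Leg 2: +133 min -> 17:30
Total travel: 369 minutes = 6h 9m
Arrival: 17:30

17:30


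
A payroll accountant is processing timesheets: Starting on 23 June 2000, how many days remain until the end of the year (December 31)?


Start: June 23, 2000
End: December 31, 2000
Days left in June: 7
July: 31
August: 31
September: 30
October: 31
... plus remaining months
Sum of remaining months: 184
Total: 7 + 184 = 191

191


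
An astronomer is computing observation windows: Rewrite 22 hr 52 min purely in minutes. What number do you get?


Hours: 22
Extra minutes: 52
Minutes per hour: 60
Hours to minutes: 22 x 60 = 1320
Total: 1320 + 52 = 1372

1372


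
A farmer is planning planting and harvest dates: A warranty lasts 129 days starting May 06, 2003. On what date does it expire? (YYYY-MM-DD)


Start: 2003-05-06
Adding 129 days
Days remaining in May: 25
After May: 104 days still to add
June 2003: 30 days, 74 remaining
July 2003: 31 days, 43 remaining
August 2003: 31 days, 12 remaining
September 2003 has 30 days, need 12
Result: 2003-09-12

2003-09-12


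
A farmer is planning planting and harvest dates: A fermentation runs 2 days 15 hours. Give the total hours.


Days: 2
Extra hours: 15
Hours per day: 24
Days to hours: 2 x 24 = 48
Total: 48 + 15 = 63

63


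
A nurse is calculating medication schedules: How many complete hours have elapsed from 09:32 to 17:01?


Start: 09:32
End: 17:01
Hour difference: 17 - 9 = 8 hours
Minute difference: 1 - 32 = -31 minutes
Total minutes: 449
Complete hours: 449 / 60 = 7 (remainder 29)

7


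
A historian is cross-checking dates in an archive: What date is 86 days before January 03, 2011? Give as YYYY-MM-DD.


Start: 2011-01-03
Subtracting 86 days
Days already passed in January: 3
After going back through January: 83 more days to subtract
December 2010: 31 days, 52 remaining
November 2010: 30 days, 22 remaining
October 2010 has 31 days, need 22
Result: 2010-10-09

2010-10-09


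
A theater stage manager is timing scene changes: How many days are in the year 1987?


Year: 1987
Check leap year rules:
Divisible by 4? No
1987 is not a leap year
Days: 365

365


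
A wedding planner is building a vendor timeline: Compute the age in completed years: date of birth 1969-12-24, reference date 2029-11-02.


Birth: 1969-12-24
Reference: 2029-11-02
Year difference: 2029 - 1969 = 60
Has birthday (12-24) occurred by 11-02? No
Birthday not yet reached this year -> subtract 1
Age in full years: 59

59


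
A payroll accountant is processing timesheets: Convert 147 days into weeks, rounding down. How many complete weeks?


Total days: 147
Days per week: 7
Division: 147 / 7 = 21 remainder 0
Complete weeks: 21
Remaining days: 0

21


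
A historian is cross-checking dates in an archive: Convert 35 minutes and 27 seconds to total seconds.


Minutes: 35
Extra seconds: 27
Seconds per minute: 60
Minutes to seconds: 35 x 60 = 2100
Total: 2100 + 27 = 2127

2127


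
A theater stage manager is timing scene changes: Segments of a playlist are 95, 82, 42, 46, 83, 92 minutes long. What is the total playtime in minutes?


Durations: 95, 82, 42, 46, 83, 92
Running sum: 95
+ 82 = 177
+ 42 = 219
+ 46 = 265
+ 83 = 348
+ 92 = 440
Total duration: 440 minutes
That is 7 hours and 20 minutes

440


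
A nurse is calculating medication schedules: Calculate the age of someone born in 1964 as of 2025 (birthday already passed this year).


Birth year: 1964
Current year: 2025
Age = current year - birth year
Age = 2025 - 1964 = 61

61


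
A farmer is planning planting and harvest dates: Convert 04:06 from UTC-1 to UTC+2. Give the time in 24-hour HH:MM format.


Local time: 04:06 at UTC-1 (offset -1h)
Target zone: UTC+2 (offset 2h)
Difference: 2 - (-1) = 3 hours
Calculation: 4 + (3) = 7
Result: 07:06

07:06


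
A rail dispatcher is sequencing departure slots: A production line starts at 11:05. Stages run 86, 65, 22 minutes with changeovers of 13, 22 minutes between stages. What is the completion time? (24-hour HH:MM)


Start: 11:05 = 665 min from midnight
  after task 1 (86 min): 12:31
  after break (13 min): 12:44
  after task 2 (65 min): 13:49
  after break (22 min): 14:11
  after task 3 (22 min): 14:33
Total elapsed: 208 minutes
End time: 14:33

14:33


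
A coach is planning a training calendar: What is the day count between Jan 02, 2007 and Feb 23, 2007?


Start date: 2007-01-02
End date: 2007-02-23
Jan 2007: +30 days
Feb 2007: +22 days
Total: 52 days

52


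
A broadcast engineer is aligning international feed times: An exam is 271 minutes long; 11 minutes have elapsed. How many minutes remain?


Total budget: 271 minutes
Time used: 11 minutes
Remaining: 271 - 11 = 260 minutes
Percent used: 4.1%
Percent remaining: 95.9%

260


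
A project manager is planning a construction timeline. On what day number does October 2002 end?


Month: October
Year: 2002
October is a 31-day month
Total: 31 days

31


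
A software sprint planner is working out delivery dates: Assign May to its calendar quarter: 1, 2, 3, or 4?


Month: May (month 5)
Q1: January-March (months 1-3)
Q2: April-June (months 4-6)
Q3: July-September (months 7-9)
Q4: October-December (months 10-12)
Month 5 falls in Q2

2


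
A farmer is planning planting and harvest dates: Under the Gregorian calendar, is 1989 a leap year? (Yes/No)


Year: 1989
Divisible by 4? 1989 / 4 = 497.25 -> No
Not divisible by 4, so NOT a leap year

No


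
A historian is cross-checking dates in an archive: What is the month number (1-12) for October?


Calendar month order:
9. September
10. October <--
11. November
October is month number 10

10


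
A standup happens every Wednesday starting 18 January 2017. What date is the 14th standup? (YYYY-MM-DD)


First occurrence: 2017-01-18 (occurrence 1)
Each occurrence is 7 days after the previous.
Occurrence 14 is 13 weeks after the first.
13 weeks = 91 days
2017-01-18 + 91 days = 2017-04-19

2017-04-19


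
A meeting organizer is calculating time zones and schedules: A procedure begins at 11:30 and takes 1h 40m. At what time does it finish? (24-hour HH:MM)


Start time: 11:30
Adding: 1 hours 40 minutes
Minutes: 30 + 40 = 70
Minute overflow: 70 >= 60, so carry 1 hour, minutes = 10
Hours: 11 + 1 + 1 = 13
Result: 13:10

13:10


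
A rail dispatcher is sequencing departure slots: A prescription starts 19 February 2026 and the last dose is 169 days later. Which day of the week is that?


Start: 2026-02-19 (Thursday)
Step 1 - find target date: add 169 days
  2026-02-19 + 169 days = 2026-08-07
Step 2 - day of week:
  169 mod 7 = 1
  Thursday + 1 days -> Friday
Result: Friday (2026-08-07)

Friday


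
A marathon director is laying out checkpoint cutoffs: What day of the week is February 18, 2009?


Date: 2009-02-18
January 1, 2009 is a Thursday
Day of year: 49
Offset from Jan 1: 48 days
48 mod 7 = 6
Result: Wednesday

Wednesday


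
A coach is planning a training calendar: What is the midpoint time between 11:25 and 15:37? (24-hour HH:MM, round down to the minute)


Start time: 11:25 = 685 minutes from midnight
End time: 15:37 = 937 minutes from midnight
Sum: 685 + 937 = 1622
Midpoint: 1622 / 2 = 811 minutes
Convert: 811 / 60 = 13 hours, 31 minutes
Result: 13:31

13:31


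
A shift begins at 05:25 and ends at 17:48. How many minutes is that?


Start time: 05:25 = 325 minutes from midnight
End time: 17:48 = 1068 minutes from midnight
Difference: 1068 - 325 = 743 minutes
That is 12 hours and 23 minutes

743


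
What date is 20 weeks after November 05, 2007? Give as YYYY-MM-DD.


Start: 2007-11-05
Weeks to add: 20
Convert to days: 20 x 7 = 140 days
Add 140 days to 2007-11-05
Result: 2008-03-24

2008-03-24


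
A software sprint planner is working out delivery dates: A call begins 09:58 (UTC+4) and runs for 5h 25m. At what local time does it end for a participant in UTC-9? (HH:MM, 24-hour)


Start: 09:58 in UTC+4
Step 1 - add duration:
  minutes: 58 + 25 = 83 (carry 1h)
  hours: 9 + 5 + 1 = 15
  end in UTC+4: 15:23
Step 2 - convert UTC+4 -> UTC-9:
  offset difference: -9 - (4) = -13 hours
  15 + (-13) = 2 -> mod 24 = 2
Result: 02:23 in UTC-9

02:23


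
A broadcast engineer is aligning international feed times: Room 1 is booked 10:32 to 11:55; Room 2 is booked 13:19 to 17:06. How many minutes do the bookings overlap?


Interval A: [632, 715] minutes from midnight
Interval B: [799, 1026] minutes from midnight
Overlap start = max(632, 799) = 799
Overlap end = min(715, 1026) = 715
End <= start, so the intervals do not overlap: 0 minutes

0


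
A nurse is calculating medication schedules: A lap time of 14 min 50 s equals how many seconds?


Minutes: 14
Seconds: 50
Convert minutes to seconds: 14 x 60 = 840
Add remaining seconds: 840 + 50 = 890

890


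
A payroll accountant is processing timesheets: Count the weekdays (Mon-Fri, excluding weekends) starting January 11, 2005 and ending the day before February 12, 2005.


Start: 2005-01-11 (Tuesday)
End (exclusive): 2005-02-12 (Saturday)
Total calendar days: 32
Full weeks: 32 // 7 = 4 -> 20 weekdays
Remaining 4 days starting on Tuesday:
  Tue(w), Wed(w), Thu(w), Fri(w) -> 4 weekdays
Total business days: 20 + 4 = 24

24


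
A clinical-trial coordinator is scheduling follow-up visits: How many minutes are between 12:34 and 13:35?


Start time: 12:34 = 754 minutes from midnight
End time: 13:35 = 815 minutes from midnight
Difference: 815 - 754 = 61 minutes
That is 1 hours and 1 minutes

61


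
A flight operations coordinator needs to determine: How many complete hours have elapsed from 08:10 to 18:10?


Start: 08:10
End: 18:10
Hour difference: 18 - 8 = 10 hours
Minute difference: 10 - 10 = 0 minutes
Total minutes: 600
Complete hours: 600 / 60 = 10 (remainder 0)

10


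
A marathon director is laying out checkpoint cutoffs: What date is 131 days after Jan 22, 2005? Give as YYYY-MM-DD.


Start: 2005-01-22
Adding 131 days
Days remaining in January: 9
After January: 122 days still to add
February 2005: 28 days, 94 remaining
March 2005: 31 days, 63 remaining
April 2005: 30 days, 33 remaining
May 2005: 31 days, 2 remaining
Result: 2005-06-02

2005-06-02


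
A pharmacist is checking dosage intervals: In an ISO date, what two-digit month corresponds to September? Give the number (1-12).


Calendar month order:
8. August
9. September <--
10. October
September is month number 9

9


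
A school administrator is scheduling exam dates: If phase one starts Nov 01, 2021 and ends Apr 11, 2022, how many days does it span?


Start date: 2021-11-01
End date: 2022-04-11
Nov 2021: +30 days
Dec 2021: +31 days
Jan 2022: +31 days
... (3 more months)
Total: 161 days

161


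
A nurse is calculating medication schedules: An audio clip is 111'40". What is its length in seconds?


Minutes: 111
Seconds: 40
Convert minutes to seconds: 111 x 60 = 6660
Add remaining seconds: 6660 + 40 = 6700

6700


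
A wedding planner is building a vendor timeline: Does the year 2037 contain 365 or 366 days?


Year: 2037
Check leap year rules:
Divisible by 4? No
2037 is not a leap year
Days: 365

365


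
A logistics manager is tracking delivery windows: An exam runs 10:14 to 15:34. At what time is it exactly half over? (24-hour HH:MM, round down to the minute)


Start time: 10:14 = 614 minutes from midnight
End time: 15:34 = 934 minutes from midnight
Sum: 614 + 934 = 1548
Midpoint: 1548 / 2 = 774 minutes
Convert: 774 / 60 = 12 hours, 54 minutes
Result: 12:54

12:54


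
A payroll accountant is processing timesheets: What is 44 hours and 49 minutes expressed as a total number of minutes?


Hours: 44
Minutes: 49
Convert hours to minutes: 44 x 60 = 2640
Add remaining minutes: 2640 + 49 = 2689

2689


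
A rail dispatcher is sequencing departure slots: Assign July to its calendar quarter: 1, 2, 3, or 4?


Month: July (month 7)
Q1: January-March (months 1-3)
Q2: April-June (months 4-6)
Q3: July-September (months 7-9)
Q4: October-December (months 10-12)
Month 7 falls in Q3

3


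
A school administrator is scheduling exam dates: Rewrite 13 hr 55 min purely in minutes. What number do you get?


Hours: 13
Extra minutes: 55
Minutes per hour: 60
Hours to minutes: 13 x 60 = 780
Total: 780 + 55 = 835

835


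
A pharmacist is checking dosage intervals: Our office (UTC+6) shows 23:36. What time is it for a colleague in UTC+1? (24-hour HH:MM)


Local time: 23:36 at UTC+6 (offset 6h)
Target zone: UTC+1 (offset 1h)
Difference: 1 - (6) = -5 hours
Calculation: 23 + (-5) = 18
Result: 18:36

18:36


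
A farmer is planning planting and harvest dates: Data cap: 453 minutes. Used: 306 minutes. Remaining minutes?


Total budget: 453 minutes
Time used: 306 minutes
Remaining: 453 - 306 = 147 minutes
Percent used: 67.5%
Percent remaining: 32.5%

147


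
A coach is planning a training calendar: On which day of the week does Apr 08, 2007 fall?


Date: 2007-04-08
January 1, 2007 is a Monday
Day of year: 98
Offset from Jan 1: 97 days
97 mod 7 = 6
Result: Sunday

Sunday


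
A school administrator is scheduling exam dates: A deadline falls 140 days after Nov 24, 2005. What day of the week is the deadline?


Start: 2005-11-24 (Thursday)
Step 1 - find target date: add 140 days
  2005-11-24 + 140 days = 2006-04-13
Step 2 - day of week:
  140 mod 7 = 0
  Thursday + 0 days -> Thursday
Result: Thursday (2006-04-13)

Thursday


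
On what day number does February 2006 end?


Month: February
Year: 2006
2006 is not a leap year
February has 28 days
Total: 28 days

28


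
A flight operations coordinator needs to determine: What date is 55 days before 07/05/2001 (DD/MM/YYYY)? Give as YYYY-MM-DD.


Start: 2001-05-07
Subtracting 55 days
Days already passed in May: 7
After going back through May: 48 more days to subtract
April 2001: 30 days, 18 remaining
March 2001 has 31 days, need 18
Result: 2001-03-13

2001-03-13


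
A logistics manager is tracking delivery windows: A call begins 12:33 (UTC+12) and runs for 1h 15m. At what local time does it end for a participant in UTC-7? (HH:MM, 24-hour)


Start: 12:33 in UTC+12
Step 1 - add duration:
  minutes: 33 + 15 = 48
  hours: 12 + 1 + 0 = 13
  end in UTC+12: 13:48
Step 2 - convert UTC+12 -> UTC-7:
  offset difference: -7 - (12) = -19 hours
  13 + (-19) = -6 -> mod 24 = 18
Result: 18:48 in UTC-7

18:48
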